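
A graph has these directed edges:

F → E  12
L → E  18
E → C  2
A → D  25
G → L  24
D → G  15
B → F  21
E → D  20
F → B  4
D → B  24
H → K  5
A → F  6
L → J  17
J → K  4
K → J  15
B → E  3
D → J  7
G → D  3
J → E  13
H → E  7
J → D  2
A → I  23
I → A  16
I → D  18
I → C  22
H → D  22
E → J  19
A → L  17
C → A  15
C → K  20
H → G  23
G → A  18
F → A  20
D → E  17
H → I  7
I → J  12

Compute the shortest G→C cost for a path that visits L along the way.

Best G to L: G → L costing 24
Shortest L→C: L → E → C = 20
Total via L: 24 + 20 = 44.

44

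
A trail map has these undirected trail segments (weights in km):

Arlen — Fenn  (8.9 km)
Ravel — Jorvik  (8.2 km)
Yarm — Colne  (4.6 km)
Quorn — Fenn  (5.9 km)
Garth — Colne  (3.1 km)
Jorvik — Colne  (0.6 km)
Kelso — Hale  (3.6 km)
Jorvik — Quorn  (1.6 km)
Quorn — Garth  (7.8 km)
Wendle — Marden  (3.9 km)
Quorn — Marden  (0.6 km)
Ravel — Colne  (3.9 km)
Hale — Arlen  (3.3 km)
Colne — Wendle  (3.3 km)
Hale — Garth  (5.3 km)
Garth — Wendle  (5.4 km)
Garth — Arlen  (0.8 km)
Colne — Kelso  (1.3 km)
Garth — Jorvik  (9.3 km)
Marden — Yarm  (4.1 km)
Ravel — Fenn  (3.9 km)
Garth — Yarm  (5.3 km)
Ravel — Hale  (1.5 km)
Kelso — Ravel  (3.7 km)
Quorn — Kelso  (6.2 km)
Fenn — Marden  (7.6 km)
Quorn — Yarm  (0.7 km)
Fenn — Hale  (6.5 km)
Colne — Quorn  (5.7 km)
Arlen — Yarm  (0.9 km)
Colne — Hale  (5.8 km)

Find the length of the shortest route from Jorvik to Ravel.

Shortest distances from Jorvik:
Jorvik: 0
Colne: 0.6  (via Jorvik)
Quorn: 1.6  (via Jorvik)
Kelso: 1.9  (via Colne)
Marden: 2.2  (via Quorn)
Yarm: 2.3  (via Quorn)
Arlen: 3.2  (via Yarm)
Garth: 3.7  (via Colne)
Wendle: 3.9  (via Colne)
Ravel: 4.5  (via Colne)
Shortest route: Jorvik → Colne → Ravel = 4.5 km.

4.5 km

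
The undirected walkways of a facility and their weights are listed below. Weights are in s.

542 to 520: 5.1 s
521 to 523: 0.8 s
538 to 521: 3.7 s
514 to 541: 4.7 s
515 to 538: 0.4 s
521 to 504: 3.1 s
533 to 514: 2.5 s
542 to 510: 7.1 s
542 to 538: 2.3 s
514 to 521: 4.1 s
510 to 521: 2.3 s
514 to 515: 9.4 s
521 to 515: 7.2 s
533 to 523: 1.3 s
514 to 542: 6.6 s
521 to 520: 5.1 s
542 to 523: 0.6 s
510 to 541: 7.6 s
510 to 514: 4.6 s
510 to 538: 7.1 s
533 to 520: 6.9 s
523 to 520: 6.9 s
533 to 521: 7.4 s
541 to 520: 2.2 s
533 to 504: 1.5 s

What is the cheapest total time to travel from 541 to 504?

Shortest distances from 541:
541: 0
520: 2.2  (via 541)
514: 4.7  (via 541)
533: 7.2  (via 514)
542: 7.3  (via 520)
521: 7.3  (via 520)
510: 7.6  (via 541)
523: 7.9  (via 542)
504: 8.7  (via 533)
Shortest route: 541–514–533–504 = 8.7 s.

8.7 s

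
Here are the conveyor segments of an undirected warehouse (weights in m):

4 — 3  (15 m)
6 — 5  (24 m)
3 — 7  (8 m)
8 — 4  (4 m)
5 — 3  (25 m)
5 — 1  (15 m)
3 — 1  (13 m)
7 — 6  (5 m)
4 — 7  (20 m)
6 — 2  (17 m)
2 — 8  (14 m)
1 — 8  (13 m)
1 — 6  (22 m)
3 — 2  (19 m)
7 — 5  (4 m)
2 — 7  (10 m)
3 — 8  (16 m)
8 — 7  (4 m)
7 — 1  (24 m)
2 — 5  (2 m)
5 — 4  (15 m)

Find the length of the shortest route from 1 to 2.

Candidate routes:
1 - 8 - 7 - 2: 13+4+10 = 27
1 - 8 - 7 - 5 - 2: 13+4+4+2 = 23
1 - 3 - 7 - 5 - 2: 13+8+4+2 = 27
1 - 5 - 2: 15+2 = 17
The minimum is 17 m via 1 - 5 - 2.

17 m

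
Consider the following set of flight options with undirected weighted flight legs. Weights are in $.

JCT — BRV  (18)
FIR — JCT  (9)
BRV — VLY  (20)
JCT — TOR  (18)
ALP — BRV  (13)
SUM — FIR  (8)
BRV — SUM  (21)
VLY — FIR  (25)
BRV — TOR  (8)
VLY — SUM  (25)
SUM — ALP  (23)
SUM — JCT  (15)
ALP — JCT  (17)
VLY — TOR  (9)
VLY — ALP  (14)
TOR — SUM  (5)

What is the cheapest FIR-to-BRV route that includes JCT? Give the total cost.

Best FIR to JCT: FIR → JCT costing 9
Shortest JCT→BRV: JCT → BRV = 18
Total via JCT: 9 + 18 = $27.

$27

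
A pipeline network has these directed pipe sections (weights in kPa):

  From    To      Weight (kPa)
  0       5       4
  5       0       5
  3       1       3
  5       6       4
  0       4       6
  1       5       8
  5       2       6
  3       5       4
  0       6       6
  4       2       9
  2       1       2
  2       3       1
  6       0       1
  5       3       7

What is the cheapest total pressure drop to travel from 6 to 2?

Candidate routes:
6 - 0 - 5 - 2: 1+4+6 = 11
6 - 0 - 4 - 2: 1+6+9 = 16
The minimum is 11 kPa via 6 - 0 - 5 - 2.

11 kPa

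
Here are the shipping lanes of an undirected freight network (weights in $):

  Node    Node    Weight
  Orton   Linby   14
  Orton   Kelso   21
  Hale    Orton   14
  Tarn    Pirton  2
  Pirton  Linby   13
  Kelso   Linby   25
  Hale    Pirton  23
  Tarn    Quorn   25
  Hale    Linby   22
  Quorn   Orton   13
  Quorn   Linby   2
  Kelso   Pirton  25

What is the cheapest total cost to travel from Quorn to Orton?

$13

Shortest distances from Quorn:
Quorn: 0
Linby: 2  (via Quorn)
Orton: 13  (via Quorn)
Shortest route: Quorn–Orton = $13.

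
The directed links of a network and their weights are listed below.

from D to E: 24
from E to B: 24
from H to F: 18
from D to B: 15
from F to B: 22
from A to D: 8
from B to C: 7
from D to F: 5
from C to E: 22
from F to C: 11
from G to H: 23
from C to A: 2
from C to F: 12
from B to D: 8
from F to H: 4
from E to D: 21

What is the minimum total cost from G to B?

63

Compare a few routes:
G–H–F–C–A–D–B: 23+18+11+2+8+15 = 77
G–H–F–C–E–B: 23+18+11+22+24 = 98
G–H–F–B: 23+18+22 = 63
Cheapest is G–H–F–B at 63.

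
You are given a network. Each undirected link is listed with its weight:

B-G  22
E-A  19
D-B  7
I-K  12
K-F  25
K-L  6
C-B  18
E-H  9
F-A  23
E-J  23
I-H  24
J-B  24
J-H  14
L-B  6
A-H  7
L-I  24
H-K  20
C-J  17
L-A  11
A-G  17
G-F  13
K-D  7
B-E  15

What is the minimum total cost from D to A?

Enumerating some paths:
D–K–H–A: 7+20+7 = 34
D–B–E–H–A: 7+15+9+7 = 38
D–B–E–A: 7+15+19 = 41
D–B–L–A: 7+6+11 = 24
The minimum is 24 via D–B–L–A.

24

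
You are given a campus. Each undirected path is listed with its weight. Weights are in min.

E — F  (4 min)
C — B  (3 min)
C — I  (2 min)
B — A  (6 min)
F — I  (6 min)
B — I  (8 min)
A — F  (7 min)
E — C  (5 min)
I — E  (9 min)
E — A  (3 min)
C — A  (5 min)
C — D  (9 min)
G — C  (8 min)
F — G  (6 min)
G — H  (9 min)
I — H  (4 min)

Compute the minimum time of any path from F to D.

17 min

Candidate routes:
F → E → C → D: 4+5+9 = 18
F → I → C → D: 6+2+9 = 17
Cheapest is F → I → C → D at 17 min.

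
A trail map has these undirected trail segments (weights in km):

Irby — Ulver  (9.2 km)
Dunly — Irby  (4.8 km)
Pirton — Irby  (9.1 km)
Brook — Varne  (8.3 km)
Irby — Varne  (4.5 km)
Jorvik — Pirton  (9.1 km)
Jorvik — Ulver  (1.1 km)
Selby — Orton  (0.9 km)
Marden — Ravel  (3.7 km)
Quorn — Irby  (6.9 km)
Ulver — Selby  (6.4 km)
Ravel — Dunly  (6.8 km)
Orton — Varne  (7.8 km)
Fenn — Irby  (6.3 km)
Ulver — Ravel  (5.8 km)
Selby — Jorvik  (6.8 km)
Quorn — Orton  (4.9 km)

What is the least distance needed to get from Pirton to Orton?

16.8 km

Candidate routes:
Pirton–Jorvik–Selby–Orton: 9.1+6.8+0.9 = 16.8
Pirton–Jorvik–Ulver–Selby–Orton: 9.1+1.1+6.4+0.9 = 17.5
Cheapest is Pirton–Jorvik–Selby–Orton at 16.8 km.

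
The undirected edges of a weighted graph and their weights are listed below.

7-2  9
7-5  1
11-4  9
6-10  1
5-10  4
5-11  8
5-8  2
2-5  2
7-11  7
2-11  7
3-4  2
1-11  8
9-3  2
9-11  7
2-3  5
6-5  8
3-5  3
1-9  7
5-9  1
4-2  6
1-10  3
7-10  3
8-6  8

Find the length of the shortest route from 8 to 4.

7

Settle nodes by increasing distance from 8:
8: 0
5: 2  (via 8)
7: 3  (via 5)
9: 3  (via 5)
2: 4  (via 5)
3: 5  (via 5)
10: 6  (via 5)
4: 7  (via 3)
Shortest route: 8 → 5 → 3 → 4 = 7.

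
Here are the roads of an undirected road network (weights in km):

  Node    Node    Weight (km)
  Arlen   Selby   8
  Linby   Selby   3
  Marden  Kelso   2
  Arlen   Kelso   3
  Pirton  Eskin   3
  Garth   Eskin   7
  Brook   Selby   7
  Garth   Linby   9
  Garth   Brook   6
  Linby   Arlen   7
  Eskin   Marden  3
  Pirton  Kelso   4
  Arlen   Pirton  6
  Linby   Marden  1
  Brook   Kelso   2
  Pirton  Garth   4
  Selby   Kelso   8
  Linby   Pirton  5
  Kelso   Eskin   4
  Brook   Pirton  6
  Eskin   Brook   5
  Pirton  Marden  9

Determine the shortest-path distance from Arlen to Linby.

Shortest distances from Arlen:
Arlen: 0
Kelso: 3  (via Arlen)
Marden: 5  (via Kelso)
Brook: 5  (via Kelso)
Pirton: 6  (via Arlen)
Linby: 6  (via Marden)
Shortest route: Arlen → Kelso → Marden → Linby = 6 km.

6 km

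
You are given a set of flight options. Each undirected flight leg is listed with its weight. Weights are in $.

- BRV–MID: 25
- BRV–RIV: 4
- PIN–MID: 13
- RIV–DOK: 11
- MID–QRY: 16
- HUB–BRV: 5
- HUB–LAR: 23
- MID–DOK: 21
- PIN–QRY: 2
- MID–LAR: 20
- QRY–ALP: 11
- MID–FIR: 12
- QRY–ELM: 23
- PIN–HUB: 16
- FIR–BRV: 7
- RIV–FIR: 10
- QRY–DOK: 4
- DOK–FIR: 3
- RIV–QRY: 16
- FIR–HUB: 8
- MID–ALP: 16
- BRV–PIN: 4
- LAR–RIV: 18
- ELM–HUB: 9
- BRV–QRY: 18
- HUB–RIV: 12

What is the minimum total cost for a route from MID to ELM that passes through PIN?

$31

Shortest MID→PIN: MID–PIN = 13
Best PIN to ELM: PIN–BRV–HUB–ELM costing 18
Total via PIN: 13 + 18 = $31.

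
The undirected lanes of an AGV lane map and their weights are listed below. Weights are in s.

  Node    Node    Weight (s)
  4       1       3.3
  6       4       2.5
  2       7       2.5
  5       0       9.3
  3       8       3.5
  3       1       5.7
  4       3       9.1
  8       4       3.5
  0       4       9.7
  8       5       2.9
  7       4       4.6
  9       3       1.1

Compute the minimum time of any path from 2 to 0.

16.8 s

Candidate routes:
2–7–4–1–3–8–5–0: 2.5+4.6+3.3+5.7+3.5+2.9+9.3 = 31.8
2–7–4–8–5–0: 2.5+4.6+3.5+2.9+9.3 = 22.8
2–7–4–0: 2.5+4.6+9.7 = 16.8
The minimum is 16.8 s via 2–7–4–0.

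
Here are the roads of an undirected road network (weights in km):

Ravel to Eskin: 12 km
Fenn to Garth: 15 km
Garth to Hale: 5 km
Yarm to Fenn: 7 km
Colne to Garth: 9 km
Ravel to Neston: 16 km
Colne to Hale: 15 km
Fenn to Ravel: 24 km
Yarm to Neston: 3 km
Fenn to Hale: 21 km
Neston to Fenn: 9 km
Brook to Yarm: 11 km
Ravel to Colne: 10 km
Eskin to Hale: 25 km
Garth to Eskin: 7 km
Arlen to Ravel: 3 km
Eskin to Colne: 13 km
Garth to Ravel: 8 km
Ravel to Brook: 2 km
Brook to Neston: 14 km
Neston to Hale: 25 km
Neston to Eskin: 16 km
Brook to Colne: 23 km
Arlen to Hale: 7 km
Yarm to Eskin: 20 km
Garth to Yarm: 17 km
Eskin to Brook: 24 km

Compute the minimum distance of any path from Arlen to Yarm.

16 km

Settle nodes by increasing distance from Arlen:
Arlen: 0
Ravel: 3  (via Arlen)
Brook: 5  (via Ravel)
Hale: 7  (via Arlen)
Garth: 11  (via Ravel)
Colne: 13  (via Ravel)
Eskin: 15  (via Ravel)
Yarm: 16  (via Brook)
Shortest route: Arlen–Ravel–Brook–Yarm = 16 km.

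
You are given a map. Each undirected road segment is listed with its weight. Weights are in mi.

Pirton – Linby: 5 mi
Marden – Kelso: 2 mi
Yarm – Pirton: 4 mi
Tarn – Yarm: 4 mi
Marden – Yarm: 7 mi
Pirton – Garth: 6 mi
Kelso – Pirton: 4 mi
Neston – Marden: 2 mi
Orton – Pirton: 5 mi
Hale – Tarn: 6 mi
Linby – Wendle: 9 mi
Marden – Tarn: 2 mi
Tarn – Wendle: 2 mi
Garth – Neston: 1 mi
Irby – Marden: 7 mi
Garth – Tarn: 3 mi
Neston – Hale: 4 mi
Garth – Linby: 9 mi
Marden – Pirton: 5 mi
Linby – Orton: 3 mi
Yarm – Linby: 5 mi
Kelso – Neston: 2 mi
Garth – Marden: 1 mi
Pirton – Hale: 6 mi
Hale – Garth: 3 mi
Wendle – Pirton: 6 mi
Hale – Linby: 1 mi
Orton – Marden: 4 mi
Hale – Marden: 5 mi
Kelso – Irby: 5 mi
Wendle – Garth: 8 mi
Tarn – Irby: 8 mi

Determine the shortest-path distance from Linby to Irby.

Compare a few routes:
Linby–Hale–Garth–Marden–Irby: 1+3+1+7 = 12
Linby–Hale–Marden–Kelso–Irby: 1+5+2+5 = 13
The minimum is 12 mi via Linby–Hale–Garth–Marden–Irby.

12 mi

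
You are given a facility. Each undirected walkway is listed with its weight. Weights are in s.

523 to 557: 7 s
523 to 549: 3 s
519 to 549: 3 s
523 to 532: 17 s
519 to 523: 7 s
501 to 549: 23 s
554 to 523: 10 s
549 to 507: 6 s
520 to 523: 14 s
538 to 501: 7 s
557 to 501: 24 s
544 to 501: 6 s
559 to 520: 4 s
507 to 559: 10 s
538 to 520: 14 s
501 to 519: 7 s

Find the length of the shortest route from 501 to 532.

30 s

Settle nodes by increasing distance from 501:
501: 0
544: 6  (via 501)
519: 7  (via 501)
538: 7  (via 501)
549: 10  (via 519)
523: 13  (via 549)
507: 16  (via 549)
557: 20  (via 523)
520: 21  (via 538)
554: 23  (via 523)
559: 25  (via 520)
532: 30  (via 523)
Shortest route: 501 → 519 → 549 → 523 → 532 = 30 s.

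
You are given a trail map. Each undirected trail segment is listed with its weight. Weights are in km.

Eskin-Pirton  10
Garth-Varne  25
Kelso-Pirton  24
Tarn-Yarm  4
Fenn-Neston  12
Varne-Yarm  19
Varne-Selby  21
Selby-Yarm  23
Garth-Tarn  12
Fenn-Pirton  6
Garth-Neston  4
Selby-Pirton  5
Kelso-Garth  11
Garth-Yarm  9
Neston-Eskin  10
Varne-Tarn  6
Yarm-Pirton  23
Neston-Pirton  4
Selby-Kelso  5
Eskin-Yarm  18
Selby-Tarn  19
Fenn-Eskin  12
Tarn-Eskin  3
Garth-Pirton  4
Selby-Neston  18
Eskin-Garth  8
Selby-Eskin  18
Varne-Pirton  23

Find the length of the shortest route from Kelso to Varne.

Enumerating some paths:
Kelso - Selby - Varne: 5+21 = 26
Kelso - Garth - Tarn - Varne: 11+12+6 = 29
Kelso - Garth - Eskin - Tarn - Varne: 11+8+3+6 = 28
The minimum is 26 km via Kelso - Selby - Varne.

26 km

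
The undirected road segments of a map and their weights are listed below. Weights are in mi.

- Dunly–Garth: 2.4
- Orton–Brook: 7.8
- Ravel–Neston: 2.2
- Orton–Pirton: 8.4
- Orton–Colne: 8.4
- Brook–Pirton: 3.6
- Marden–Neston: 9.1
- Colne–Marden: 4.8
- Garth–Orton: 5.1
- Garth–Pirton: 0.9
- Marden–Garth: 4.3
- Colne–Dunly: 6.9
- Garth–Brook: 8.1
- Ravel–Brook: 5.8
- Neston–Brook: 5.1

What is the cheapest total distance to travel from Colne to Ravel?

Running Dijkstra from Colne:
Colne: 0
Marden: 4.8  (via Colne)
Dunly: 6.9  (via Colne)
Orton: 8.4  (via Colne)
Garth: 9.1  (via Marden)
Pirton: 10  (via Garth)
Brook: 13.6  (via Pirton)
Neston: 13.9  (via Marden)
Ravel: 16.1  (via Neston)
Shortest route: Colne–Marden–Neston–Ravel = 16.1 mi.

16.1 mi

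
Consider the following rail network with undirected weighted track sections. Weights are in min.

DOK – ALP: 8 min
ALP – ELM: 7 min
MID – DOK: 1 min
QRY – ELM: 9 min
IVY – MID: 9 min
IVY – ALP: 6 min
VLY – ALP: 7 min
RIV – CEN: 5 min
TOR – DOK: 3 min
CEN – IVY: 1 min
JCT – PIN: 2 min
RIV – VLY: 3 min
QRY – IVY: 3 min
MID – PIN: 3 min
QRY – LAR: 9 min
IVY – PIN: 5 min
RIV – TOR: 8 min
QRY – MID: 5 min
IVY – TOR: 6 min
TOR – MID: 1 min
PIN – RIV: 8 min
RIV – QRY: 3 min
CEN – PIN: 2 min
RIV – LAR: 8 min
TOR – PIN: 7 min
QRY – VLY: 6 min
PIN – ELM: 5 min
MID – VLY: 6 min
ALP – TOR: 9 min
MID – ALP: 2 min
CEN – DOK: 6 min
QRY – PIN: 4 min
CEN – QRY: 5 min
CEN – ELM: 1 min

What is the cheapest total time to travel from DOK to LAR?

Candidate routes:
DOK → MID → QRY → LAR: 1+5+9 = 15
DOK → MID → PIN → QRY → LAR: 1+3+4+9 = 17
DOK → MID → QRY → RIV → LAR: 1+5+3+8 = 17
The minimum is 15 min via DOK → MID → QRY → LAR.

15 min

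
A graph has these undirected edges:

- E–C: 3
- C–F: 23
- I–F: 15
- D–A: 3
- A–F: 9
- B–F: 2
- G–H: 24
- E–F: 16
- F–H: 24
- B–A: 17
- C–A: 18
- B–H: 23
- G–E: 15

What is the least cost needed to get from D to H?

36

Settle nodes by increasing distance from D:
D: 0
A: 3  (via D)
F: 12  (via A)
B: 14  (via F)
C: 21  (via A)
E: 24  (via C)
I: 27  (via F)
H: 36  (via F)
Shortest route: D–A–F–H = 36.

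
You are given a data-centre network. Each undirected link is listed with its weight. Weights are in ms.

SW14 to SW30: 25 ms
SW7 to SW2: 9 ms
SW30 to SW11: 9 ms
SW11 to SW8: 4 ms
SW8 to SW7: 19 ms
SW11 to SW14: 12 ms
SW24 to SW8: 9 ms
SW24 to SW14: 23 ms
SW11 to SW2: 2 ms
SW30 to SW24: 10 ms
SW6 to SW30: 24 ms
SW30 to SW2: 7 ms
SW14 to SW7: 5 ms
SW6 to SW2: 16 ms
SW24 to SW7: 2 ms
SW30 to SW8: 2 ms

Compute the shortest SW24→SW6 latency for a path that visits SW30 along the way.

33 ms

Shortest SW24→SW30: SW24–SW30 = 10
Shortest SW30→SW6: SW30–SW2–SW6 = 23
Total via SW30: 10 + 23 = 33 ms.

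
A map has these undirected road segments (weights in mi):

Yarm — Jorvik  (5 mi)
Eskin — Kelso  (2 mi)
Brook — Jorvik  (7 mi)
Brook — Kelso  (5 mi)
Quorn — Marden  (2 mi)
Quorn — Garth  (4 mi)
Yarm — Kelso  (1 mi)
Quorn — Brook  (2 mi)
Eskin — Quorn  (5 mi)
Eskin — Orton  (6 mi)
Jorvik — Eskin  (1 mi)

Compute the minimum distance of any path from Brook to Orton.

Shortest distances from Brook:
Brook: 0
Quorn: 2  (via Brook)
Marden: 4  (via Quorn)
Kelso: 5  (via Brook)
Yarm: 6  (via Kelso)
Garth: 6  (via Quorn)
Eskin: 7  (via Quorn)
Jorvik: 7  (via Brook)
Orton: 13  (via Eskin)
Shortest route: Brook–Quorn–Eskin–Orton = 13 mi.

13 mi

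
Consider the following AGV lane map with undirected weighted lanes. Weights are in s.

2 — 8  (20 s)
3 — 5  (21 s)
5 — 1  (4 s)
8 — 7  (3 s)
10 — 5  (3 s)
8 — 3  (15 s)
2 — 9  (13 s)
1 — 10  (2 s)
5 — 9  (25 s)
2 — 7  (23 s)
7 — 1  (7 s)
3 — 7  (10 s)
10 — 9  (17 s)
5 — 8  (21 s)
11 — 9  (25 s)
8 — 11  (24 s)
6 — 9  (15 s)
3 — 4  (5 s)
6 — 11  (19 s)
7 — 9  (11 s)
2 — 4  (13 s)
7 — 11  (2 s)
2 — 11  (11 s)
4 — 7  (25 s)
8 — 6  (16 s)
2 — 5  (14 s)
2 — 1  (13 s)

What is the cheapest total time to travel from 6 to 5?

30 s

Compare a few routes:
6–8–7–1–5: 16+3+7+4 = 30
6–8–7–1–10–5: 16+3+7+2+3 = 31
6–11–7–1–10–5: 19+2+7+2+3 = 33
6–11–7–1–5: 19+2+7+4 = 32
Cheapest is 6–8–7–1–5 at 30 s.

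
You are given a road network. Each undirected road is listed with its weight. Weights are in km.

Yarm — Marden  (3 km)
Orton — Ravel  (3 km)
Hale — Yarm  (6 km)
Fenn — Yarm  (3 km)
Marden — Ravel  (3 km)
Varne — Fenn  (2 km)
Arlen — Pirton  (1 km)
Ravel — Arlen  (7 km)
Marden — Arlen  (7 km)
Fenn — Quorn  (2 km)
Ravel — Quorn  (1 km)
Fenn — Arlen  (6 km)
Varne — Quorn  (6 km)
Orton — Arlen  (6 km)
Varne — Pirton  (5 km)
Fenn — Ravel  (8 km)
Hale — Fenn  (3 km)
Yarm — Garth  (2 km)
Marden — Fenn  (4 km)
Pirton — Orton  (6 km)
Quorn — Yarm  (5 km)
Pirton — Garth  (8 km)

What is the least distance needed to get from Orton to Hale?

9 km

Compare a few routes:
Orton - Ravel - Marden - Fenn - Hale: 3+3+4+3 = 13
Orton - Ravel - Fenn - Hale: 3+8+3 = 14
Orton - Ravel - Quorn - Fenn - Hale: 3+1+2+3 = 9
Orton - Ravel - Quorn - Varne - Fenn - Hale: 3+1+6+2+3 = 15
The minimum is 9 km via Orton - Ravel - Quorn - Fenn - Hale.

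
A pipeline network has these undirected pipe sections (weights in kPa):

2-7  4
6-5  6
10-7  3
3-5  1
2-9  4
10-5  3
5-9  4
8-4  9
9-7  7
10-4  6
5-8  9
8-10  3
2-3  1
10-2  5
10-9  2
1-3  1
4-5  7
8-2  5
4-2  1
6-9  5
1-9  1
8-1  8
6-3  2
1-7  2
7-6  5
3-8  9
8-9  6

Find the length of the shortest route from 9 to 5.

3 kPa

Candidate routes:
9 - 5: 4 = 4
9 - 1 - 3 - 5: 1+1+1 = 3
Cheapest is 9 - 1 - 3 - 5 at 3 kPa.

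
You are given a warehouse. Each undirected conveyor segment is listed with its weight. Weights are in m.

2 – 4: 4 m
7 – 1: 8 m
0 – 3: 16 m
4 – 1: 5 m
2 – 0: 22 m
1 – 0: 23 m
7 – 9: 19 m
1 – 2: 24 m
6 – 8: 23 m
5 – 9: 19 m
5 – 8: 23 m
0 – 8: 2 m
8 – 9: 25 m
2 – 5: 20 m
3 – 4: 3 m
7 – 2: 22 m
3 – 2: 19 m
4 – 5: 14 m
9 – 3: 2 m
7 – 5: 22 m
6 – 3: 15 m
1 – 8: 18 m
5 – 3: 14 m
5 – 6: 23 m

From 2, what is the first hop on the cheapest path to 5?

Enumerating some paths:
2 → 5: 20 = 20
2 → 4 → 5: 4+14 = 18
Cheapest is 2 → 4 → 5 at 18 m.
So from 2 the first move is to 4.

4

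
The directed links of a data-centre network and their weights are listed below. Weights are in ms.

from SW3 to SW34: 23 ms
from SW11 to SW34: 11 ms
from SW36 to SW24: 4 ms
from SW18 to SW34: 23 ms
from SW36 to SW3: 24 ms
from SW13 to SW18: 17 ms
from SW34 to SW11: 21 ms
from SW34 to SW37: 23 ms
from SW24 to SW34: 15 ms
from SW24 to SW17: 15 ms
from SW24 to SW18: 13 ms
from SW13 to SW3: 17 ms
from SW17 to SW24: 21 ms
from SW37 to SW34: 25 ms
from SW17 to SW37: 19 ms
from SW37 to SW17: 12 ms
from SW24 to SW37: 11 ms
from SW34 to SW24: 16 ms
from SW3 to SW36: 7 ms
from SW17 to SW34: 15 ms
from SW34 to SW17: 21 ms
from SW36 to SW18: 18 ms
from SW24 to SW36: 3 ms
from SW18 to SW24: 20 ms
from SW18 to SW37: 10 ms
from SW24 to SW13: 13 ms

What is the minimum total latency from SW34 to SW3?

Running Dijkstra from SW34:
SW34: 0
SW24: 16  (via SW34)
SW36: 19  (via SW24)
SW17: 21  (via SW34)
SW11: 21  (via SW34)
SW37: 23  (via SW34)
SW13: 29  (via SW24)
SW18: 29  (via SW24)
SW3: 43  (via SW36)
Shortest route: SW34–SW24–SW36–SW3 = 43 ms.

43 ms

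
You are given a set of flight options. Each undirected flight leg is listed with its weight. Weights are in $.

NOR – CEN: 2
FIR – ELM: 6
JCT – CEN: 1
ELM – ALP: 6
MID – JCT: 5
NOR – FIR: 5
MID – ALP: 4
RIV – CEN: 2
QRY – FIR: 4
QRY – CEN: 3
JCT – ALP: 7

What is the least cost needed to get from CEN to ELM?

$13

Enumerating some paths:
CEN → NOR → FIR → ELM: 2+5+6 = 13
CEN → JCT → ALP → ELM: 1+7+6 = 14
Cheapest is CEN → NOR → FIR → ELM at $13.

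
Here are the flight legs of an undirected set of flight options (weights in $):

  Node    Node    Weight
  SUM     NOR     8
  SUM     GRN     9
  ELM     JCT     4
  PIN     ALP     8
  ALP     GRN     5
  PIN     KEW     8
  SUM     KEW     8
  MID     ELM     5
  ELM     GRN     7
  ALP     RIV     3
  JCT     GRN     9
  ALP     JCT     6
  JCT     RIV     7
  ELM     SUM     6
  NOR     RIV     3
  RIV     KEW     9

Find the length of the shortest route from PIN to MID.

Candidate routes:
PIN–ALP–RIV–JCT–ELM–MID: 8+3+7+4+5 = 27
PIN–ALP–JCT–ELM–MID: 8+6+4+5 = 23
PIN–KEW–SUM–ELM–MID: 8+8+6+5 = 27
PIN–ALP–GRN–ELM–MID: 8+5+7+5 = 25
Cheapest is PIN–ALP–JCT–ELM–MID at $23.

$23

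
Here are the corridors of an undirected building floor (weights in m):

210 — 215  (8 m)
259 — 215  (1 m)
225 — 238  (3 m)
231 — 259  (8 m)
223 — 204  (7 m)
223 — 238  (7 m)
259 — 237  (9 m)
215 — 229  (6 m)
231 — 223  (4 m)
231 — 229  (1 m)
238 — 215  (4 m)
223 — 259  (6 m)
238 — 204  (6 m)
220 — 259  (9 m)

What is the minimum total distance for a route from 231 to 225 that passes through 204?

Shortest 231→204: 231–223–204 = 11
Shortest 204→225: 204–238–225 = 9
Total via 204: 11 + 9 = 20 m.

20 m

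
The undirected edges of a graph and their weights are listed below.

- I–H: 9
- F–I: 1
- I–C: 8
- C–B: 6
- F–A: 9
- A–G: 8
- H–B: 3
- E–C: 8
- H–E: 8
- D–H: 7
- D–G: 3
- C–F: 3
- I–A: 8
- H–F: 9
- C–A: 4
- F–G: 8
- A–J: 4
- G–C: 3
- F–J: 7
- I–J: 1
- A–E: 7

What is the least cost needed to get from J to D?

Candidate routes:
J → I → F → C → G → D: 1+1+3+3+3 = 11
J → I → F → G → D: 1+1+8+3 = 13
The minimum is 11 via J → I → F → C → G → D.

11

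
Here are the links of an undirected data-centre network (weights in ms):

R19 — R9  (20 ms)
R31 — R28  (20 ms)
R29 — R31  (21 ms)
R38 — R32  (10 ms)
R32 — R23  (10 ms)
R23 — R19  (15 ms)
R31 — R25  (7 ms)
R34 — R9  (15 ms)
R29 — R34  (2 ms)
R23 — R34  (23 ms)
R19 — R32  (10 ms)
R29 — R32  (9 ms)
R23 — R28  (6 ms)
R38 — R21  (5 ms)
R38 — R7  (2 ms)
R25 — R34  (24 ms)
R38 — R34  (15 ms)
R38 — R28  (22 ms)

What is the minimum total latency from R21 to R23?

Compare a few routes:
R21–R38–R28–R23: 5+22+6 = 33
R21–R38–R32–R23: 5+10+10 = 25
Cheapest is R21–R38–R32–R23 at 25 ms.

25 ms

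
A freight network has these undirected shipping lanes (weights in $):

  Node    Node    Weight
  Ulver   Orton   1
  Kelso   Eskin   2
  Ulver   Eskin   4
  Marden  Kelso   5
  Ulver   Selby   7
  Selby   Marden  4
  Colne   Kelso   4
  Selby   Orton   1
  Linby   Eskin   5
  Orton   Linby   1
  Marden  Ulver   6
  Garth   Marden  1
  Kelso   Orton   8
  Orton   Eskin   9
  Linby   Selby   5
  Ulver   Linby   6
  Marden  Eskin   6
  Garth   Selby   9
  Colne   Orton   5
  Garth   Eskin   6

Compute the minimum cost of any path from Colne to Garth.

Running Dijkstra from Colne:
Colne: 0
Kelso: 4  (via Colne)
Orton: 5  (via Colne)
Selby: 6  (via Orton)
Eskin: 6  (via Kelso)
Linby: 6  (via Orton)
Ulver: 6  (via Orton)
Marden: 9  (via Kelso)
Garth: 10  (via Marden)
Shortest route: Colne–Kelso–Marden–Garth = $10.

$10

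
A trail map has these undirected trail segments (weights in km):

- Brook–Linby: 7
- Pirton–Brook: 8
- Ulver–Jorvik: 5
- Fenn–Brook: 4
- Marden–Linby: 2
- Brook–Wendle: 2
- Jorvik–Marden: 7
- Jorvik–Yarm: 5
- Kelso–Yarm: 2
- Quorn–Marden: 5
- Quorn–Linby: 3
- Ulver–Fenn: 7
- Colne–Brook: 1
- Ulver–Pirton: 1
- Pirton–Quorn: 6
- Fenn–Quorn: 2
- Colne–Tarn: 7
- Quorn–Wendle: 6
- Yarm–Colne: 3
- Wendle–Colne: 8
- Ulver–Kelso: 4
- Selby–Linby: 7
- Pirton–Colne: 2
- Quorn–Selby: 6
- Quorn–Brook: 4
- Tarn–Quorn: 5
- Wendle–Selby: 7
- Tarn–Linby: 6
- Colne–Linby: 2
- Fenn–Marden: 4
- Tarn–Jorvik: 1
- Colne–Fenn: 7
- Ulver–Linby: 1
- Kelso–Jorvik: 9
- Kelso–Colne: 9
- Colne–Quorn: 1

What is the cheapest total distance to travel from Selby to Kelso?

12 km

Compare a few routes:
Selby–Linby–Colne–Yarm–Kelso: 7+2+3+2 = 14
Selby–Linby–Ulver–Kelso: 7+1+4 = 12
The minimum is 12 km via Selby–Linby–Ulver–Kelso.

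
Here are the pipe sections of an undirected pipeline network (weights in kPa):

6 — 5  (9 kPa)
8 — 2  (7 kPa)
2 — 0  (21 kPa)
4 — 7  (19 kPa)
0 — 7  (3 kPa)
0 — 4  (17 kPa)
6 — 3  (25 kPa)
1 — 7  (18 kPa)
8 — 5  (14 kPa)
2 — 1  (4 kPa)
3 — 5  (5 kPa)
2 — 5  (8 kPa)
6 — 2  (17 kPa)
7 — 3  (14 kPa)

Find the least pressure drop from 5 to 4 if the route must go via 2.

Shortest 5→2: 5 → 2 = 8
Shortest 2→4: 2 → 0 → 4 = 38
Total via 2: 8 + 38 = 46 kPa.

46 kPa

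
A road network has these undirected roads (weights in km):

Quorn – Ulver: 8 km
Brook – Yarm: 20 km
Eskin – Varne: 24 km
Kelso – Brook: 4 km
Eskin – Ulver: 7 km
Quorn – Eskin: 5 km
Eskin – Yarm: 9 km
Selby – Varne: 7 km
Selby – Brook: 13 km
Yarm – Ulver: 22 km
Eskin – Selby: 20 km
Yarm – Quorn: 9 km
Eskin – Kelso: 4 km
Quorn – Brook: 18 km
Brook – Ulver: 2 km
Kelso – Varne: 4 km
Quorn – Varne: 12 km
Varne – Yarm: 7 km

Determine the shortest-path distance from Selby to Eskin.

Settle nodes by increasing distance from Selby:
Selby: 0
Varne: 7  (via Selby)
Kelso: 11  (via Varne)
Brook: 13  (via Selby)
Yarm: 14  (via Varne)
Eskin: 15  (via Kelso)
Shortest route: Selby–Varne–Kelso–Eskin = 15 km.

15 km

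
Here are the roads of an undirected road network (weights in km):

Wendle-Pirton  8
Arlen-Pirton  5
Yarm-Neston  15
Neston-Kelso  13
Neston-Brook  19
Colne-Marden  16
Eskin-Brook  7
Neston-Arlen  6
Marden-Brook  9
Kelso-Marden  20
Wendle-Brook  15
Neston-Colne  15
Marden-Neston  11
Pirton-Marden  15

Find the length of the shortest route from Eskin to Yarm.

Enumerating some paths:
Eskin - Brook - Neston - Yarm: 7+19+15 = 41
Eskin - Brook - Wendle - Pirton - Arlen - Neston - Yarm: 7+15+8+5+6+15 = 56
Eskin - Brook - Marden - Neston - Yarm: 7+9+11+15 = 42
Eskin - Brook - Marden - Pirton - Arlen - Neston - Yarm: 7+9+15+5+6+15 = 57
Cheapest is Eskin - Brook - Neston - Yarm at 41 km.

41 km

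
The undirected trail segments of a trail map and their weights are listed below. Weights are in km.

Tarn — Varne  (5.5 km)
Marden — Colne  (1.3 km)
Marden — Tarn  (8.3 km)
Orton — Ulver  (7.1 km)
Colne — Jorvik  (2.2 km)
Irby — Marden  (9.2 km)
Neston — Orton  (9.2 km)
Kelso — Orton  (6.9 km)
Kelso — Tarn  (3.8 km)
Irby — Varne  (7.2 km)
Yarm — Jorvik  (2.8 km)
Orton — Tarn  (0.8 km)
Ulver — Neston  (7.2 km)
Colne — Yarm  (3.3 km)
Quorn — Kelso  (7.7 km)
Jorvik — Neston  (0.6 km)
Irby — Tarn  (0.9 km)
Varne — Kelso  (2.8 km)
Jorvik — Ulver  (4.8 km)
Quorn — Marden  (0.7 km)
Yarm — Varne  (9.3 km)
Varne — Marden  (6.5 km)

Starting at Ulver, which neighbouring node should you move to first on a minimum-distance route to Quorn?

Jorvik

Candidate routes:
Ulver → Jorvik → Colne → Marden → Quorn: 4.8+2.2+1.3+0.7 = 9
Ulver → Neston → Jorvik → Colne → Marden → Quorn: 7.2+0.6+2.2+1.3+0.7 = 12
Cheapest is Ulver → Jorvik → Colne → Marden → Quorn at 9 km.
So from Ulver the first move is to Jorvik.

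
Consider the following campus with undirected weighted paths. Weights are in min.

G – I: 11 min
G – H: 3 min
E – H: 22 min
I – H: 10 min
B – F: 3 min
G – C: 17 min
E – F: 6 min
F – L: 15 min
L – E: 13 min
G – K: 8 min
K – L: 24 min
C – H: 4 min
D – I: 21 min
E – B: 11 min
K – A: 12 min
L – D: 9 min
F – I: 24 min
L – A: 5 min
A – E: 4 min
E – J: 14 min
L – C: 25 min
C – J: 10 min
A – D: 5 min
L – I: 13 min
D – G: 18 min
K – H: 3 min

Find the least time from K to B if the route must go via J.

40 min

Best K to J: K–H–C–J costing 17
Shortest J→B: J–E–F–B = 23
Total via J: 17 + 23 = 40 min.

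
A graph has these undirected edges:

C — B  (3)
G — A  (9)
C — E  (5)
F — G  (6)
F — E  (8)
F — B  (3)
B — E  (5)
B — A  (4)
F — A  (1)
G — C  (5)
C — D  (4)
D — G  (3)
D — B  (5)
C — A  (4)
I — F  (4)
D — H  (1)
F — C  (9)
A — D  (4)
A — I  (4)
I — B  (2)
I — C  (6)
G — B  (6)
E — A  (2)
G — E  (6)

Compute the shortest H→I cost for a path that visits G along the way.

Shortest H→G: H–D–G = 4
Shortest G→I: G–B–I = 8
Total via G: 4 + 8 = 12.

12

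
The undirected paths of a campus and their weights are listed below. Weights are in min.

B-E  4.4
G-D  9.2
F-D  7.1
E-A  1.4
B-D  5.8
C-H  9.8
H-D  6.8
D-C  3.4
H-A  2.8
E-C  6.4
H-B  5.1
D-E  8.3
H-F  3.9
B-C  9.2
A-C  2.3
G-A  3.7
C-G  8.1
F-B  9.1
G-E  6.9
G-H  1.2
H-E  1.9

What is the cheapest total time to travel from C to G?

6 min

Enumerating some paths:
C - A - G: 2.3+3.7 = 6
C - A - E - H - G: 2.3+1.4+1.9+1.2 = 6.8
C - A - H - G: 2.3+2.8+1.2 = 6.3
Cheapest is C - A - G at 6 min.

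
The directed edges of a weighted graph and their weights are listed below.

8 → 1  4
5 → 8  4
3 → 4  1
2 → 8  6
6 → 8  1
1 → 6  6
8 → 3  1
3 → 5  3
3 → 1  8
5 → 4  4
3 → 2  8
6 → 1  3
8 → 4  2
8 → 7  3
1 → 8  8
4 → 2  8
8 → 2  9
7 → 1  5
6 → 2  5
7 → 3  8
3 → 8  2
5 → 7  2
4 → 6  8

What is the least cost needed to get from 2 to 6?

16

Settle nodes by increasing distance from 2:
2: 0
8: 6  (via 2)
3: 7  (via 8)
4: 8  (via 8)
7: 9  (via 8)
1: 10  (via 8)
5: 10  (via 3)
6: 16  (via 4)
Shortest route: 2 → 8 → 4 → 6 = 16.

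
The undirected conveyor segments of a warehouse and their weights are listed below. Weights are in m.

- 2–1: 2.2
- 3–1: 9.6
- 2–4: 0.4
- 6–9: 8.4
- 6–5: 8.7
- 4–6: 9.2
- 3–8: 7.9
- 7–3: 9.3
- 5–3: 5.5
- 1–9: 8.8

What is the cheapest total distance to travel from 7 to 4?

Compare a few routes:
7 - 3 - 5 - 6 - 4: 9.3+5.5+8.7+9.2 = 32.7
7 - 3 - 5 - 6 - 9 - 1 - 2 - 4: 9.3+5.5+8.7+8.4+8.8+2.2+0.4 = 43.3
7 - 3 - 1 - 2 - 4: 9.3+9.6+2.2+0.4 = 21.5
The minimum is 21.5 m via 7 - 3 - 1 - 2 - 4.

21.5 m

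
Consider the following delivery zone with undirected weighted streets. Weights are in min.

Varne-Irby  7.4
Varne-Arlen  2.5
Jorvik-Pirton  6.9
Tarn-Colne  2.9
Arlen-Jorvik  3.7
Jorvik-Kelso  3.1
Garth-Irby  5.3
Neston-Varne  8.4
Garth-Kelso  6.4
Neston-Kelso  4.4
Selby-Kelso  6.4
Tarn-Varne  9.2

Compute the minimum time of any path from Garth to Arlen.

13.2 min

Running Dijkstra from Garth:
Garth: 0
Irby: 5.3  (via Garth)
Kelso: 6.4  (via Garth)
Jorvik: 9.5  (via Kelso)
Neston: 10.8  (via Kelso)
Varne: 12.7  (via Irby)
Selby: 12.8  (via Kelso)
Arlen: 13.2  (via Jorvik)
Shortest route: Garth–Kelso–Jorvik–Arlen = 13.2 min.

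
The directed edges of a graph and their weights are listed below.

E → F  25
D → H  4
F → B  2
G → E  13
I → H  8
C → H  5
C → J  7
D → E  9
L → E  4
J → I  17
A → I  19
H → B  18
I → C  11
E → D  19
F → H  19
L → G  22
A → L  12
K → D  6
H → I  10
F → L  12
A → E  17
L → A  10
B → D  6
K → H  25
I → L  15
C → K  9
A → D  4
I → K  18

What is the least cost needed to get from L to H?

Running Dijkstra from L:
L: 0
E: 4  (via L)
A: 10  (via L)
D: 14  (via A)
H: 18  (via D)
Shortest route: L → A → D → H = 18.

18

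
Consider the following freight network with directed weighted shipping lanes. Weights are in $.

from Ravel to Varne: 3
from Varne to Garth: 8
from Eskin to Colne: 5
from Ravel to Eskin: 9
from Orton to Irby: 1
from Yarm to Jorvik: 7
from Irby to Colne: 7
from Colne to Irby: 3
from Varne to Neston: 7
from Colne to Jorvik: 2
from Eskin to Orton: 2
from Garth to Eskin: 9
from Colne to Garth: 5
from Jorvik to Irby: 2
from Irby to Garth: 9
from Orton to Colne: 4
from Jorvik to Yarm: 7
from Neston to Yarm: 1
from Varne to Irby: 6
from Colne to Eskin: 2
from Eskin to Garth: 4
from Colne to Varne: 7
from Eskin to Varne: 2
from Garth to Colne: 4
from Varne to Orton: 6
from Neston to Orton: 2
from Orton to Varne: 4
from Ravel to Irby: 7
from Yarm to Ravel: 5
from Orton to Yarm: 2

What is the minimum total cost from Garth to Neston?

$15

Running Dijkstra from Garth:
Garth: 0
Colne: 4  (via Garth)
Jorvik: 6  (via Colne)
Eskin: 6  (via Colne)
Irby: 7  (via Colne)
Orton: 8  (via Eskin)
Varne: 8  (via Eskin)
Yarm: 10  (via Orton)
Ravel: 15  (via Yarm)
Neston: 15  (via Varne)
Shortest route: Garth–Colne–Eskin–Varne–Neston = $15.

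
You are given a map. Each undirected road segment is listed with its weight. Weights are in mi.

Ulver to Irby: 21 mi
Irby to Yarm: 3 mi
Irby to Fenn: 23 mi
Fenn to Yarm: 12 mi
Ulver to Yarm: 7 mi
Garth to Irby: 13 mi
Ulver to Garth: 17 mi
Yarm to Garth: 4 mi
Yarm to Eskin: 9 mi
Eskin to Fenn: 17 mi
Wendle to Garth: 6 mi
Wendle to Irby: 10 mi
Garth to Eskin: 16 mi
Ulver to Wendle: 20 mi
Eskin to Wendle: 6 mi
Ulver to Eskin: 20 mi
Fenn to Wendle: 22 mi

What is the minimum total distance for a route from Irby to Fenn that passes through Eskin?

Best Irby to Eskin: Irby → Yarm → Eskin costing 12
Shortest Eskin→Fenn: Eskin → Fenn = 17
Total via Eskin: 12 + 17 = 29 mi.

29 mi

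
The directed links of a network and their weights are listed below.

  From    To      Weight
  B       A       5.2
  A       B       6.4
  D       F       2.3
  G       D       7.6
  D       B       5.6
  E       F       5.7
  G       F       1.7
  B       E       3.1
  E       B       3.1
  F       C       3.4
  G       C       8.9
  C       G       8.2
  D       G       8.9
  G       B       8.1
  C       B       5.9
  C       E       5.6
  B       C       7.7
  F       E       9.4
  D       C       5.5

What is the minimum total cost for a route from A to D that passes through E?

Best A to E: A → B → E costing 9.5
Shortest E→D: E → F → C → G → D = 24.9
Total via E: 9.5 + 24.9 = 34.4.

34.4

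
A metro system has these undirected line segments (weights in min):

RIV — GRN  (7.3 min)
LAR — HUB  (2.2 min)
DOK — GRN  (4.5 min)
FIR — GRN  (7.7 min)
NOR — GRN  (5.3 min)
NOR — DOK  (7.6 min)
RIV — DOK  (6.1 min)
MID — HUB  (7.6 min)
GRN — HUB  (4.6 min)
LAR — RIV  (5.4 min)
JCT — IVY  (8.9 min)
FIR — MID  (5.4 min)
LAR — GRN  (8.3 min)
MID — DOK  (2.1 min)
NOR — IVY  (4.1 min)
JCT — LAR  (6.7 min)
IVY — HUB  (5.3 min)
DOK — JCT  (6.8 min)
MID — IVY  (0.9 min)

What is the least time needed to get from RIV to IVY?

Running Dijkstra from RIV:
RIV: 0
LAR: 5.4  (via RIV)
DOK: 6.1  (via RIV)
GRN: 7.3  (via RIV)
HUB: 7.6  (via LAR)
MID: 8.2  (via DOK)
IVY: 9.1  (via MID)
Shortest route: RIV → DOK → MID → IVY = 9.1 min.

9.1 min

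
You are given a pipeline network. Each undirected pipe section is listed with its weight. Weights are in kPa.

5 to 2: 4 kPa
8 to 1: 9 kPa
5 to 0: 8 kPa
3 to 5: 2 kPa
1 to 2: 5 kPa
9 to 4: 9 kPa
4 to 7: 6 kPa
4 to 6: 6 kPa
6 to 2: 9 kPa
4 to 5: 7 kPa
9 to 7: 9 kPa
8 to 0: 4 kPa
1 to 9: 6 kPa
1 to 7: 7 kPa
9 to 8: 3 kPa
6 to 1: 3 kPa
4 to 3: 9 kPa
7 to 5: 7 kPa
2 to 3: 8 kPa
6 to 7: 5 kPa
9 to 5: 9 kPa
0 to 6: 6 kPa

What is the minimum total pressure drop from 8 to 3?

14 kPa

Shortest distances from 8:
8: 0
9: 3  (via 8)
0: 4  (via 8)
1: 9  (via 8)
6: 10  (via 0)
4: 12  (via 9)
5: 12  (via 9)
7: 12  (via 9)
2: 14  (via 1)
3: 14  (via 5)
Shortest route: 8–9–5–3 = 14 kPa.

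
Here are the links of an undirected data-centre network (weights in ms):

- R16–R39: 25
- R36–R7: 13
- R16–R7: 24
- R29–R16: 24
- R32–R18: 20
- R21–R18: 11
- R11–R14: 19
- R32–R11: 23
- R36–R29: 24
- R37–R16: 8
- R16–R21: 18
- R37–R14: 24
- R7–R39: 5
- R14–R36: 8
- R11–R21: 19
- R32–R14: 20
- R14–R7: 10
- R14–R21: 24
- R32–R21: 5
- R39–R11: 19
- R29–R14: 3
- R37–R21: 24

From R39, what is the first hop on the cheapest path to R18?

R11

Candidate routes:
R39 → R7 → R14 → R32 → R21 → R18: 5+10+20+5+11 = 51
R39 → R11 → R21 → R18: 19+19+11 = 49
R39 → R7 → R14 → R21 → R18: 5+10+24+11 = 50
Cheapest is R39 → R11 → R21 → R18 at 49 ms.
So from R39 the first move is to R11.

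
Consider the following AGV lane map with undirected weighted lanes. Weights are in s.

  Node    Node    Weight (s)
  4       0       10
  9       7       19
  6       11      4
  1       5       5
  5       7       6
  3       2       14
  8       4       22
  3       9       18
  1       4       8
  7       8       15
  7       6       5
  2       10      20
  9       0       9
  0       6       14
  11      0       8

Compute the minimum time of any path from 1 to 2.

Shortest distances from 1:
1: 0
5: 5  (via 1)
4: 8  (via 1)
7: 11  (via 5)
6: 16  (via 7)
0: 18  (via 4)
11: 20  (via 6)
8: 26  (via 7)
9: 27  (via 0)
3: 45  (via 9)
2: 59  (via 3)
Shortest route: 1–4–0–9–3–2 = 59 s.

59 s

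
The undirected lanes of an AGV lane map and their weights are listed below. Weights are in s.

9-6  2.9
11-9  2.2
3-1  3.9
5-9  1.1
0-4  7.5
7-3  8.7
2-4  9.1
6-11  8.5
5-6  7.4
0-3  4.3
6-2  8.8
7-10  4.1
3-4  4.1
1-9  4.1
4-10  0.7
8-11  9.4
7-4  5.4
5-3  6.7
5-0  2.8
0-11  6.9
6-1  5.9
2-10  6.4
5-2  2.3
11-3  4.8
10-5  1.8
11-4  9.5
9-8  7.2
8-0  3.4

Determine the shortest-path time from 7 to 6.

9.9 s

Enumerating some paths:
7 - 4 - 10 - 5 - 9 - 6: 5.4+0.7+1.8+1.1+2.9 = 11.9
7 - 10 - 5 - 9 - 6: 4.1+1.8+1.1+2.9 = 9.9
Cheapest is 7 - 10 - 5 - 9 - 6 at 9.9 s.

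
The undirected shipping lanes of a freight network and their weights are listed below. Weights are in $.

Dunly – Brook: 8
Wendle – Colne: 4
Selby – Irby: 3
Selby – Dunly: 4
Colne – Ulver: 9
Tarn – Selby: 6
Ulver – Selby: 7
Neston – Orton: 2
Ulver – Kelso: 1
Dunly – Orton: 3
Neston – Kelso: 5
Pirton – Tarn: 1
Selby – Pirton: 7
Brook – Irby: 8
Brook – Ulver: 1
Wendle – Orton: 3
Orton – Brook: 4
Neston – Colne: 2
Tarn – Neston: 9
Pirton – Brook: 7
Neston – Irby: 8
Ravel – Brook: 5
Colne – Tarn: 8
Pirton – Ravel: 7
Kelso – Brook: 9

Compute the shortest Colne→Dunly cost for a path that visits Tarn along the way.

Shortest Colne→Tarn: Colne–Tarn = 8
Shortest Tarn→Dunly: Tarn–Selby–Dunly = 10
Total via Tarn: 8 + 10 = $18.

$18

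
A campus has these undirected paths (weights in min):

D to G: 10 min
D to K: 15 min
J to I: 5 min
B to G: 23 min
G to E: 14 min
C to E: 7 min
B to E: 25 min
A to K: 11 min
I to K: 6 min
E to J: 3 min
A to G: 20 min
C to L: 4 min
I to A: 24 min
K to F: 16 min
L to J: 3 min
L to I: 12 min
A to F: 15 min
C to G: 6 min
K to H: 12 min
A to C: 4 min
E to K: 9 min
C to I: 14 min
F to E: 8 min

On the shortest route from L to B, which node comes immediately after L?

Compare a few routes:
L → J → E → C → G → B: 3+3+7+6+23 = 42
L → C → G → B: 4+6+23 = 33
L → C → E → B: 4+7+25 = 36
L → J → E → B: 3+3+25 = 31
The minimum is 31 min via L → J → E → B.
So from L the first move is to J.

J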